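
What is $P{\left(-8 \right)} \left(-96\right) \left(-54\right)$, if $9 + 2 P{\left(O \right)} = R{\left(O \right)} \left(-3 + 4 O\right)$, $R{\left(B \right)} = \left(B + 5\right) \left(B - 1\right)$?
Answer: $-2472768$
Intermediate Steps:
$R{\left(B \right)} = \left(-1 + B\right) \left(5 + B\right)$ ($R{\left(B \right)} = \left(5 + B\right) \left(-1 + B\right) = \left(-1 + B\right) \left(5 + B\right)$)
$P{\left(O \right)} = - \frac{9}{2} + \frac{\left(-3 + 4 O\right) \left(-5 + O^{2} + 4 O\right)}{2}$ ($P{\left(O \right)} = - \frac{9}{2} + \frac{\left(-5 + O^{2} + 4 O\right) \left(-3 + 4 O\right)}{2} = - \frac{9}{2} + \frac{\left(-3 + 4 O\right) \left(-5 + O^{2} + 4 O\right)}{2}$)
$P{\left(-8 \right)} \left(-96\right) \left(-54\right) = \left(3 - -128 + 2 \left(-8\right)^{3} + \frac{13 \left(-8\right)^{2}}{2}\right) \left(-96\right) \left(-54\right) = \left(3 + 128 + 2 \left(-512\right) + \frac{13}{2} \cdot 64\right) \left(-96\right) \left(-54\right) = \left(3 + 128 - 1024 + 416\right) \left(-96\right) \left(-54\right) = \left(-477\right) \left(-96\right) \left(-54\right) = 45792 \left(-54\right) = -2472768$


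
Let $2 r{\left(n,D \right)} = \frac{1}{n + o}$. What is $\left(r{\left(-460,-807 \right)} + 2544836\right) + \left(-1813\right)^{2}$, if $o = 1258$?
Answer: $\frac{9307560781}{1596} \approx 5.8318 \cdot 10^{6}$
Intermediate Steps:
$r{\left(n,D \right)} = \frac{1}{2 \left(1258 + n\right)}$ ($r{\left(n,D \right)} = \frac{1}{2 \left(n + 1258\right)} = \frac{1}{2 \left(1258 + n\right)}$)
$\left(r{\left(-460,-807 \right)} + 2544836\right) + \left(-1813\right)^{2} = \left(\frac{1}{2 \left(1258 - 460\right)} + 2544836\right) + \left(-1813\right)^{2} = \left(\frac{1}{2 \cdot 798} + 2544836\right) + 3286969 = \left(\frac{1}{2} \cdot \frac{1}{798} + 2544836\right) + 3286969 = \left(\frac{1}{1596} + 2544836\right) + 3286969 = \frac{4061558257}{1596} + 3286969 = \frac{9307560781}{1596}$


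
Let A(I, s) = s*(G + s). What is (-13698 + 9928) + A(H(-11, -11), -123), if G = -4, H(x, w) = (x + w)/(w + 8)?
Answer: 11851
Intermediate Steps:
H(x, w) = (w + x)/(8 + w)
A(I, s) = s*(-4 + s)
(-13698 + 9928) + A(H(-11, -11), -123) = (-13698 + 9928) - 123*(-4 - 123) = -3770 - 123*(-127) = -3770 + 15621 = 11851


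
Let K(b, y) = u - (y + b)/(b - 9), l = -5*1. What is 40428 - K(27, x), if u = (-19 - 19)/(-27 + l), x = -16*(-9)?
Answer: 646981/16 ≈ 40436.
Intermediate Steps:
l = -5
x = 144
u = 19/16 (u = (-19 - 19)/(-27 - 5) = -38/(-32) = -38*(-1/32) = 19/16 ≈ 1.1875)
K(b, y) = 19/16 - (b + y)/(-9 + b) (K(b, y) = 19/16 - (y + b)/(b - 9) = 19/16 - (b + y)/(-9 + b))
40428 - K(27, x) = 40428 - (-171 - 16*144 + 3*27)/(16*(-9 + 27)) = 40428 - (-171 - 2304 + 81)/(16*18) = 40428 - (-2394)/(16*18) = 40428 - 1*(-133/16) = 40428 + 133/16 = 646981/16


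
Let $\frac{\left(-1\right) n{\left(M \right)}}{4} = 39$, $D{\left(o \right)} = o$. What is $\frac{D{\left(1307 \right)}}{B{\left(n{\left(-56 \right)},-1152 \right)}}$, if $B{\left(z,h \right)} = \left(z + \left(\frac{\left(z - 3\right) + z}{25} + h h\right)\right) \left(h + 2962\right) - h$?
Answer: $\frac{1307}{2401754226} \approx 5.4419 \cdot 10^{-7}$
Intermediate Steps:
$n{\left(M \right)} = -156$ ($n{\left(M \right)} = \left(-4\right) 39 = -156$)
$B{\left(z,h \right)} = - h + \left(2962 + h\right) \left(- \frac{3}{25} + h^{2} + \frac{27 z}{25}\right)$ ($B{\left(z,h \right)} = \left(z + \left(\left(\left(-3 + z\right) + z\right) \frac{1}{25} + h^{2}\right)\right) \left(2962 + h\right) - h = \left(z + \left(\left(-3 + 2 z\right) \frac{1}{25} + h^{2}\right)\right) \left(2962 + h\right) - h = \left(z + \left(\left(- \frac{3}{25} + \frac{2 z}{25}\right) + h^{2}\right)\right) \left(2962 + h\right) - h = \left(z + \left(- \frac{3}{25} + h^{2} + \frac{2 z}{25}\right)\right) \left(2962 + h\right) - h = \left(- \frac{3}{25} + h^{2} + \frac{27 z}{25}\right) \left(2962 + h\right) - h = \left(2962 + h\right) \left(- \frac{3}{25} + h^{2} + \frac{27 z}{25}\right) - h = - h + \left(2962 + h\right) \left(- \frac{3}{25} + h^{2} + \frac{27 z}{25}\right)$)
$\frac{D{\left(1307 \right)}}{B{\left(n{\left(-56 \right)},-1152 \right)}} = \frac{1307}{- \frac{8886}{25} + \left(-1152\right)^{3} + 2962 \left(-1152\right)^{2} - - \frac{32256}{25} + \frac{79974}{25} \left(-156\right) + \frac{27}{25} \left(-1152\right) \left(-156\right)} = \frac{1307}{- \frac{8886}{25} - 1528823808 + 2962 \cdot 1327104 + \frac{32256}{25} - \frac{12475944}{25} + \frac{4852224}{25}} = \frac{1307}{- \frac{8886}{25} - 1528823808 + 3930882048 + \frac{32256}{25} - \frac{12475944}{25} + \frac{4852224}{25}} = \frac{1307}{2401754226}$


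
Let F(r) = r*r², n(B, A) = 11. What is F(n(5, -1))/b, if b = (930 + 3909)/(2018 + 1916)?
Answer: 5236154/4839 ≈ 1082.1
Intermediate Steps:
b = 4839/3934 ≈ 1.2300
F(r) = r³
F(n(5, -1))/b = 11³/(4839/3934) = 1331*(3934/4839) = 5236154/4839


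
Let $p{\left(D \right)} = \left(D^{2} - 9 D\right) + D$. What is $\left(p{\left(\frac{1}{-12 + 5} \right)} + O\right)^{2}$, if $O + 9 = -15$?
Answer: $\frac{1252161}{2401} \approx 521.52$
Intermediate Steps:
$O = -24$ ($O = -9 - 15 = -24$)
$p{\left(D \right)} = D^{2} - 8 D$
$\left(p{\left(\frac{1}{-12 + 5} \right)} + O\right)^{2} = \left(\frac{-8 + \frac{1}{-12 + 5}}{-12 + 5} - 24\right)^{2} = \left(\frac{-8 + \frac{1}{-7}}{-7} - 24\right)^{2} = \left(- \frac{-8 - \frac{1}{7}}{7} - 24\right)^{2} = \left(\left(- \frac{1}{7}\right) \left(- \frac{57}{7}\right) - 24\right)^{2} = \left(\frac{57}{49} - 24\right)^{2} = \left(- \frac{1119}{49}\right)^{2} = \frac{1252161}{2401}$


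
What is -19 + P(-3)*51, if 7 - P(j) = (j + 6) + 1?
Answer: 134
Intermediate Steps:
P(j) = -j (P(j) = 7 - ((j + 6) + 1) = 7 - ((6 + j) + 1) = 7 - (7 + j) = 7 + (-7 - j) = -j)
-19 + P(-3)*51 = -19 - 1*(-3)*51 = -19 + 3*51 = -19 + 153 = 134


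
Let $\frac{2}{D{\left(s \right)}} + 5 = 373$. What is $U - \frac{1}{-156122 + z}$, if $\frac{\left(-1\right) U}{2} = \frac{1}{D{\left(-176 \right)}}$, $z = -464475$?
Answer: $- \frac{228379695}{620597} \approx -368.0$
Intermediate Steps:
$D{\left(s \right)} = \frac{1}{184}$ ($D{\left(s \right)} = \frac{2}{-5 + 373} = \frac{2}{368} = 2 \cdot \frac{1}{368} = \frac{1}{184}$)
$U = -368$ ($U = - 2 \frac{1}{\frac{1}{184}} = \left(-2\right) 184 = -368$)
$U - \frac{1}{-156122 + z} = -368 - \frac{1}{-156122 - 464475} = -368 - \frac{1}{-620597} = -368 - - \frac{1}{620597} = -368 + \frac{1}{620597} = - \frac{228379695}{620597}$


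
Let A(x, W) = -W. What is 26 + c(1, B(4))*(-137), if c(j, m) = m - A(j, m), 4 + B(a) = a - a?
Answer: 1122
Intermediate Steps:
B(a) = -4 (B(a) = -4 + (a - a) = -4 + 0 = -4)
c(j, m) = 2*m (c(j, m) = m - (-1)*m = m + m = 2*m)
26 + c(1, B(4))*(-137) = 26 + (2*(-4))*(-137) = 26 - 8*(-137) = 26 + 1096 = 1122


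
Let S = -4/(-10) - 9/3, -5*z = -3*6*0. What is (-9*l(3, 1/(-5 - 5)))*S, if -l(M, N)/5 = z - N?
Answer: -117/10 ≈ -11.700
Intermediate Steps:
z = 0 (z = -(-3*6)*0/5 = -(-18)*0/5 = -1/5*0 = 0)
l(M, N) = 5*N (l(M, N) = -5*(0 - N) = -(-5)*N = 5*N)
S = -13/5 (S = -4*(-1/10) - 9*1/3 = 2/5 - 3 = -13/5 ≈ -2.6000)
(-9*l(3, 1/(-5 - 5)))*S = -45/(-5 - 5)*(-13/5) = -45/(-10)*(-13/5) = -45*(-1)/10*(-13/5) = -9*(-1/2)*(-13/5) = (9/2)*(-13/5) = -117/10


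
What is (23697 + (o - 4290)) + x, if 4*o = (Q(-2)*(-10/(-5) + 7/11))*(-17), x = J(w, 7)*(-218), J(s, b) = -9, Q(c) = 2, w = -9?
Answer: 469625/22 ≈ 21347.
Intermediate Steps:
x = 1962 (x = -9*(-218) = 1962)
o = -493/22 (o = ((2*(-10/(-5) + 7/11))*(-17))/4 = ((2*(-10*(-⅕) + 7*(1/11)))*(-17))/4 = ((2*(2 + 7/11))*(-17))/4 = ((2*(29/11))*(-17))/4 = ((58/11)*(-17))/4 = (¼)*(-986/11) = -493/22 ≈ -22.409)
(23697 + (o - 4290)) + x = (23697 + (-493/22 - 4290)) + 1962 = (23697 - 94873/22) + 1962 = 426461/22 + 1962 = 469625/22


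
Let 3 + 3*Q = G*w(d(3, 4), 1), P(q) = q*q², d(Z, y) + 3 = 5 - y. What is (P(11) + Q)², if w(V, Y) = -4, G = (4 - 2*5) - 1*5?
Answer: 16273156/9 ≈ 1.8081e+6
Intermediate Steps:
d(Z, y) = 2 - y (d(Z, y) = -3 + (5 - y) = 2 - y)
G = -11 (G = (4 - 10) - 5 = -6 - 5 = -11)
P(q) = q³
Q = 41/3 (Q = -1 + (-11*(-4))/3 = -1 + (⅓)*44 = -1 + 44/3 = 41/3 ≈ 13.667)
(P(11) + Q)² = (11³ + 41/3)² = (1331 + 41/3)² = (4034/3)² = 16273156/9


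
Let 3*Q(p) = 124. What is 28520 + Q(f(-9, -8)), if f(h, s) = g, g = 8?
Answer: 85684/3 ≈ 28561.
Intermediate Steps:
f(h, s) = 8
Q(p) = 124/3 (Q(p) = (⅓)*124 = 124/3)
28520 + Q(f(-9, -8)) = 28520 + 124/3 = 85684/3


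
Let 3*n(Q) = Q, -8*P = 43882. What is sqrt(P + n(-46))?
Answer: I*sqrt(198021)/6 ≈ 74.166*I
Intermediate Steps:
P = -21941/4 (P = -1/8*43882 = -21941/4 ≈ -5485.3)
n(Q) = Q/3
sqrt(P + n(-46)) = sqrt(-21941/4 + (1/3)*(-46)) = sqrt(-21941/4 - 46/3) = sqrt(-66007/12) = I*sqrt(198021)/6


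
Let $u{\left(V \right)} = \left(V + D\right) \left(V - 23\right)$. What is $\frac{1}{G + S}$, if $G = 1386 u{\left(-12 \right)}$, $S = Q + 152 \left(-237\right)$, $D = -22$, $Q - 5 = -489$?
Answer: $\frac{1}{1612832} \approx 6.2003 \cdot 10^{-7}$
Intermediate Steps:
$Q = -484$ ($Q = 5 - 489 = -484$)
$S = -36508$ ($S = -484 + 152 \left(-237\right) = -484 - 36024 = -36508$)
$u{\left(V \right)} = \left(-23 + V\right) \left(-22 + V\right)$ ($u{\left(V \right)} = \left(V - 22\right) \left(V - 23\right) = \left(-22 + V\right) \left(-23 + V\right) = \left(-23 + V\right) \left(-22 + V\right)$)
$G = 1649340$ ($G = 1386 \left(506 + \left(-12\right)^{2} - -540\right) = 1386 \left(506 + 144 + 540\right) = 1386 \cdot 1190 = 1649340$)
$\frac{1}{G + S} = \frac{1}{1649340 - 36508} = \frac{1}{1612832}$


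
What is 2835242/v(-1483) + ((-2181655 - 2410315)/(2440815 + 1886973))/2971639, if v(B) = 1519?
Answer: 18231490091392657157/9767643627642054 ≈ 1866.5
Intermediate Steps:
2835242/v(-1483) + ((-2181655 - 2410315)/(2440815 + 1886973))/2971639 = 2835242/1519 + ((-2181655 - 2410315)/(2440815 + 1886973))/2971639 = 2835242*(1/1519) - 4591970/4327788*(1/2971639) = 2835242/1519 - 4591970*1/4327788*(1/2971639) = 2835242/1519 - 2295985/2163894*1/2971639 = 2835242/1519 - 2295985/6430311802266 = 18231490091392657157/9767643627642054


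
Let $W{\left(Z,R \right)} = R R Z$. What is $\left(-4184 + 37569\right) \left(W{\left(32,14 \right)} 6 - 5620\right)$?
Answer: $1068720620$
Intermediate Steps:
$W{\left(Z,R \right)} = Z R^{2}$ ($W{\left(Z,R \right)} = R^{2} Z = Z R^{2}$)
$\left(-4184 + 37569\right) \left(W{\left(32,14 \right)} 6 - 5620\right) = \left(-4184 + 37569\right) \left(32 \cdot 14^{2} \cdot 6 - 5620\right) = 33385 \left(32 \cdot 196 \cdot 6 - 5620\right) = 33385 \left(6272 \cdot 6 - 5620\right) = 33385 \left(37632 - 5620\right) = 33385 \cdot 32012 = 1068720620$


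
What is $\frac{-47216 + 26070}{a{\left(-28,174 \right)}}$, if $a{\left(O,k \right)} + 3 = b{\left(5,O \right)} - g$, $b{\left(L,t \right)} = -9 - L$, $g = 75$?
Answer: $\frac{10573}{46} \approx 229.85$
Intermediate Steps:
$a{\left(O,k \right)} = -92$ ($a{\left(O,k \right)} = -3 - 89 = -92$)
$\frac{-47216 + 26070}{a{\left(-28,174 \right)}} = \frac{-47216 + 26070}{-92} = \left(-21146\right) \left(- \frac{1}{92}\right) = \frac{10573}{46}$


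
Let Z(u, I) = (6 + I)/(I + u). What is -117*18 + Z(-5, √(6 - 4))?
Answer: -48470/23 - 11*√2/23 ≈ -2108.1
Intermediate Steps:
Z(u, I) = (6 + I)/(I + u)
-117*18 + Z(-5, √(6 - 4)) = -117*18 + (6 + √(6 - 4))/(√(6 - 4) - 5) = -2106 + (6 + √2)/(√2 - 5) = -2106 + (6 + √2)/(-5 + √2)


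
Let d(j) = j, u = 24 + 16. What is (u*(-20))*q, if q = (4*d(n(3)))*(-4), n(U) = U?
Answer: 38400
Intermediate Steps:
u = 40
q = -48 (q = (4*3)*(-4) = 12*(-4) = -48)
(u*(-20))*q = (40*(-20))*(-48) = -800*(-48) = 38400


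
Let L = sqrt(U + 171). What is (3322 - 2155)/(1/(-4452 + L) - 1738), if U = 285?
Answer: -40199532622092/59868720417265 + 2334*sqrt(114)/59868720417265 ≈ -0.67146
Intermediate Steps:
L = 2*sqrt(114) (L = sqrt(285 + 171) = sqrt(456) = 2*sqrt(114) ≈ 21.354)
(3322 - 2155)/(1/(-4452 + L) - 1738) = (3322 - 2155)/(1/(-4452 + 2*sqrt(114)) - 1738) = 1167/(-1738 + 1/(-4452 + 2*sqrt(114)))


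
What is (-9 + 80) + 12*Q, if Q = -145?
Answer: -1669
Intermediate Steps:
(-9 + 80) + 12*Q = (-9 + 80) + 12*(-145) = 71 - 1740 = -1669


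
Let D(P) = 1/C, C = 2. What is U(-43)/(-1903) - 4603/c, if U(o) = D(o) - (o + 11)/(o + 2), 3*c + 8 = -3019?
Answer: 718302945/157450414 ≈ 4.5621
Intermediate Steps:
c = -1009 (c = -8/3 + (⅓)*(-3019) = -8/3 - 3019/3 = -1009)
D(P) = ½ (D(P) = 1/2 = ½)
U(o) = ½ - (11 + o)/(2 + o) (U(o) = ½ - (o + 11)/(o + 2) = ½ - (11 + o)/(2 + o))
U(-43)/(-1903) - 4603/c = ((-20 - 1*(-43))/(2*(2 - 43)))/(-1903) - 4603/(-1009) = ((½)*(-20 + 43)/(-41))*(-1/1903) - 4603*(-1/1009) = ((½)*(-1/41)*23)*(-1/1903) + 4603/1009 = -23/82*(-1/1903) + 4603/1009 = 23/156046 + 4603/1009 = 718302945/157450414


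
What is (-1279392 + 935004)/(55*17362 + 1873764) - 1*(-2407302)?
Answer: 3404736116580/1414337 ≈ 2.4073e+6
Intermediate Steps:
(-1279392 + 935004)/(55*17362 + 1873764) - 1*(-2407302) = -344388/(954910 + 1873764) + 2407302 = -344388/2828674 + 2407302 = -344388*1/2828674 + 2407302 = -172194/1414337 + 2407302 = 3404736116580/1414337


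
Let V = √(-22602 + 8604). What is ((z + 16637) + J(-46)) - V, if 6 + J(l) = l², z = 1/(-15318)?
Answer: 287166545/15318 - I*√13998 ≈ 18747.0 - 118.31*I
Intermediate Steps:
z = -1/15318 ≈ -6.5283e-5
J(l) = -6 + l²
V = I*√13998 (V = √(-13998) = I*√13998 ≈ 118.31*I)
((z + 16637) + J(-46)) - V = ((-1/15318 + 16637) + (-6 + (-46)²)) - I*√13998 = (254845565/15318 + (-6 + 2116)) - I*√13998 = (254845565/15318 + 2110) - I*√13998 = 287166545/15318 - I*√13998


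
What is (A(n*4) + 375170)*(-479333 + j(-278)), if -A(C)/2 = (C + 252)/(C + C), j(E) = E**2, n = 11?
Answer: -1659174205004/11 ≈ -1.5083e+11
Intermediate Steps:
A(C) = -(252 + C)/C (A(C) = -2*(C + 252)/(C + C) = -2*(252 + C)/(2*C) = -2*(252 + C)*1/(2*C) = -(252 + C)/C)
(A(n*4) + 375170)*(-479333 + j(-278)) = ((-252 - 11*4)/((11*4)) + 375170)*(-479333 + (-278)**2) = ((-252 - 1*44)/44 + 375170)*(-479333 + 77284) = ((-252 - 44)/44 + 375170)*(-402049) = ((1/44)*(-296) + 375170)*(-402049) = (-74/11 + 375170)*(-402049) = (4126796/11)*(-402049) = -1659174205004/11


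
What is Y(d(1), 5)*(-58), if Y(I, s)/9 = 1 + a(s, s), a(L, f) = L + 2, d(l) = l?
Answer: -4176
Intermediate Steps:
a(L, f) = 2 + L
Y(I, s) = 27 + 9*s (Y(I, s) = 9*(1 + (2 + s)) = 9*(3 + s) = 27 + 9*s)
Y(d(1), 5)*(-58) = (27 + 9*5)*(-58) = (27 + 45)*(-58) = 72*(-58) = -4176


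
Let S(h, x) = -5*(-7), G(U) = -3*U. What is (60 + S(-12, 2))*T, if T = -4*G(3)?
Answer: 3420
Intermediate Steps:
S(h, x) = 35
T = 36 (T = -(-12)*3 = -4*(-9) = 36)
(60 + S(-12, 2))*T = (60 + 35)*36 = 95*36 = 3420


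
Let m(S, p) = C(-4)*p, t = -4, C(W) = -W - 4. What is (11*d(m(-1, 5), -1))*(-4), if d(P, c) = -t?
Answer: -176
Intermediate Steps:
C(W) = -4 - W
m(S, p) = 0 (m(S, p) = (-4 - 1*(-4))*p = (-4 + 4)*p = 0*p = 0)
d(P, c) = 4 (d(P, c) = -1*(-4) = 4)
(11*d(m(-1, 5), -1))*(-4) = (11*4)*(-4) = 44*(-4) = -176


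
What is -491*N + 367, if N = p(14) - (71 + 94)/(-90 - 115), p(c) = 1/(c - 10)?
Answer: -24755/164 ≈ -150.95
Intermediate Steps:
p(c) = 1/(-10 + c)
N = 173/164 (N = 1/(-10 + 14) - (71 + 94)/(-90 - 115) = 1/4 - 165/(-205) = 1/4 - 165*(-1)/205 = 1/4 - 1*(-33/41) = 1/4 + 33/41 = 173/164 ≈ 1.0549)
-491*N + 367 = -491*173/164 + 367 = -84943/164 + 367 = -24755/164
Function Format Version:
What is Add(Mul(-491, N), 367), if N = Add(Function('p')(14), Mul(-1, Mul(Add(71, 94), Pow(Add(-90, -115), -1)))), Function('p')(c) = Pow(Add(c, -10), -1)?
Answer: Rational(-24755, 164) ≈ -150.95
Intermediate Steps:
Function('p')(c) = Pow(Add(-10, c), -1)
N = Rational(173, 164) (N = Add(Pow(Add(-10, 14), -1), Mul(-1, Mul(Add(71, 94), Pow(Add(-90, -115), -1)))) = Add(Pow(4, -1), Mul(-1, Mul(165, Pow(-205, -1)))) = Add(Rational(1, 4), Mul(-1, Mul(165, Rational(-1, 205)))) = Add(Rational(1, 4), Mul(-1, Rational(-33, 41))) = Add(Rational(1, 4), Rational(33, 41)) = Rational(173, 164) ≈ 1.0549)
Add(Mul(-491, N), 367) = Add(Mul(-491, Rational(173, 164)), 367) = Add(Rational(-84943, 164), 367) = Rational(-24755, 164)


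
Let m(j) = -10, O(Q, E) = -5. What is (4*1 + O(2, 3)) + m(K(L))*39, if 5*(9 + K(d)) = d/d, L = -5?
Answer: -391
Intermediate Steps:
K(d) = -44/5 (K(d) = -9 + (d/d)/5 = -9 + (⅕)*1 = -9 + ⅕ = -44/5)
(4*1 + O(2, 3)) + m(K(L))*39 = (4*1 - 5) - 10*39 = (4 - 5) - 390 = -1 - 390 = -391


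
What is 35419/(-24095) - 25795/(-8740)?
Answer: 62393693/42118060 ≈ 1.4814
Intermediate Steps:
35419/(-24095) - 25795/(-8740) = 35419*(-1/24095) - 25795*(-1/8740) = -35419/24095 + 5159/1748 = 62393693/42118060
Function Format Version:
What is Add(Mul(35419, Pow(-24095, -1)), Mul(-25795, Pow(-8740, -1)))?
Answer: Rational(62393693, 42118060) ≈ 1.4814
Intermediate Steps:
Add(Mul(35419, Pow(-24095, -1)), Mul(-25795, Pow(-8740, -1))) = Add(Mul(35419, Rational(-1, 24095)), Mul(-25795, Rational(-1, 8740))) = Add(Rational(-35419, 24095), Rational(5159, 1748)) = Rational(62393693, 42118060)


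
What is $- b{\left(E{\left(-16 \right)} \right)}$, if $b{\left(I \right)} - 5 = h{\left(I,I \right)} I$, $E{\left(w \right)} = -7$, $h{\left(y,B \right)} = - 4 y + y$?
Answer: $142$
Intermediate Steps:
$h{\left(y,B \right)} = - 3 y$
$b{\left(I \right)} = 5 - 3 I^{2}$ ($b{\left(I \right)} = 5 + - 3 I I = 5 - 3 I^{2}$)
$- b{\left(E{\left(-16 \right)} \right)} = - (5 - 3 \left(-7\right)^{2}) = - (5 - 147) = \left(-1\right) \left(-142\right) = 142$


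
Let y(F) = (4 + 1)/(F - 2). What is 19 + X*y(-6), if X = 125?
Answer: -473/8 ≈ -59.125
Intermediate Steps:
y(F) = 5/(-2 + F)
19 + X*y(-6) = 19 + 125*(5/(-2 - 6)) = 19 + 125*(5/(-8)) = 19 + 125*(5*(-1/8)) = 19 + 125*(-5/8) = 19 - 625/8 = -473/8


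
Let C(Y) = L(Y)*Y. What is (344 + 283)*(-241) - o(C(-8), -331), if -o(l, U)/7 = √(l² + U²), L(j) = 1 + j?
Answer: -151107 + 7*√112697 ≈ -1.4876e+5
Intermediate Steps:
C(Y) = Y*(1 + Y) (C(Y) = (1 + Y)*Y = Y*(1 + Y))
o(l, U) = -7*√(U² + l²) (o(l, U) = -7*√(l² + U²) = -7*√(U² + l²))
(344 + 283)*(-241) - o(C(-8), -331) = (344 + 283)*(-241) - (-7)*√((-331)² + (-8*(1 - 8))²) = 627*(-241) - (-7)*√(109561 + (-8*(-7))²) = -151107 - (-7)*√(109561 + 56²) = -151107 - (-7)*√(109561 + 3136) = -151107 - (-7)*√112697 = -151107 + 7*√112697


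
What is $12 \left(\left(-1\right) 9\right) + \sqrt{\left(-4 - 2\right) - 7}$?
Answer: $-108 + i \sqrt{13} \approx -108.0 + 3.6056 i$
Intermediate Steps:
$12 \left(\left(-1\right) 9\right) + \sqrt{\left(-4 - 2\right) - 7} = 12 \left(-9\right) + \sqrt{-6 - 7} = -108 + \sqrt{-13} = -108 + i \sqrt{13}$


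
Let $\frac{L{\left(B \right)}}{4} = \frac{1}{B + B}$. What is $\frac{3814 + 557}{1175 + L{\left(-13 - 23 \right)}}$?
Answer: $\frac{78678}{21149} \approx 3.7202$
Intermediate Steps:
$L{\left(B \right)} = \frac{2}{B}$ ($L{\left(B \right)} = \frac{4}{B + B} = \frac{4}{2 B} = 4 \frac{1}{2 B} = \frac{2}{B}$)
$\frac{3814 + 557}{1175 + L{\left(-13 - 23 \right)}} = \frac{3814 + 557}{1175 + \frac{2}{-13 - 23}} = \frac{4371}{1175 + \frac{2}{-36}} = \frac{4371}{1175 + 2 \left(- \frac{1}{36}\right)} = \frac{4371}{1175 - \frac{1}{18}} = \frac{4371}{\frac{21149}{18}} = 4371 \cdot \frac{18}{21149} = \frac{78678}{21149}$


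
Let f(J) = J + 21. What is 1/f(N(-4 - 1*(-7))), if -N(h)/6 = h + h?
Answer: -1/15 ≈ -0.066667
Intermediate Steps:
N(h) = -12*h (N(h) = -6*(h + h) = -12*h)
f(J) = 21 + J
1/f(N(-4 - 1*(-7))) = 1/(21 - 12*(-4 - 1*(-7))) = 1/(21 - 12*(-4 + 7)) = 1/(21 - 12*3) = 1/(21 - 36) = 1/(-15) = -1/15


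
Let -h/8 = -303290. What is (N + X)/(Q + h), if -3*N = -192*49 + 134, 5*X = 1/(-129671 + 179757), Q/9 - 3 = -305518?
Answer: -2322487823/242903326350 ≈ -0.0095614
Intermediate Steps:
Q = -2749635 (Q = 27 + 9*(-305518) = 27 - 2749662 = -2749635)
X = 1/250430 (X = 1/(5*(-129671 + 179757)) = (⅕)/50086 = (⅕)*(1/50086) = 1/250430 ≈ 3.9931e-6)
N = 9274/3 (N = -(-192*49 + 134)/3 = -(-9408 + 134)/3 = -⅓*(-9274) = 9274/3 ≈ 3091.3)
h = 2426320 (h = -8*(-303290) = 2426320)
(N + X)/(Q + h) = (9274/3 + 1/250430)/(-2749635 + 2426320) = (2322487823/751290)/(-323315) = (2322487823/751290)*(-1/323315) = -2322487823/242903326350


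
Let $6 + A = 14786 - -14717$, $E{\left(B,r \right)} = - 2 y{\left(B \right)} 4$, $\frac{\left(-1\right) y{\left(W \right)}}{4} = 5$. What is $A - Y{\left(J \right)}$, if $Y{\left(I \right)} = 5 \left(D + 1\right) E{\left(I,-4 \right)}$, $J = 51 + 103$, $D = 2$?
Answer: $27097$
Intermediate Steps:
$y{\left(W \right)} = -20$ ($y{\left(W \right)} = \left(-4\right) 5 = -20$)
$E{\left(B,r \right)} = 160$ ($E{\left(B,r \right)} = \left(-2\right) \left(-20\right) 4 = 40 \cdot 4 = 160$)
$J = 154$
$Y{\left(I \right)} = 2400$ ($Y{\left(I \right)} = 5 \left(2 + 1\right) 160 = 5 \cdot 3 \cdot 160 = 15 \cdot 160 = 2400$)
$A = 29497$ ($A = -6 + \left(14786 - -14717\right) = -6 + \left(14786 + 14717\right) = -6 + 29503 = 29497$)
$A - Y{\left(J \right)} = 29497 - 2400 = 27097$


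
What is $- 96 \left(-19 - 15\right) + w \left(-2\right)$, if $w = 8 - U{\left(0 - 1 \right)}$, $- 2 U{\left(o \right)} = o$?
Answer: $3249$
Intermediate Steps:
$U{\left(o \right)} = - \frac{o}{2}$
$w = \frac{15}{2}$ ($w = 8 - - \frac{0 - 1}{2} = 8 - \left(- \frac{1}{2}\right) \left(-1\right) = 8 - \frac{1}{2} = \frac{15}{2} \approx 7.5$)
$- 96 \left(-19 - 15\right) + w \left(-2\right) = - 96 \left(-19 - 15\right) + \frac{15}{2} \left(-2\right) = - 96 \left(-19 - 15\right) - 15 = \left(-96\right) \left(-34\right) - 15 = 3264 - 15 = 3249$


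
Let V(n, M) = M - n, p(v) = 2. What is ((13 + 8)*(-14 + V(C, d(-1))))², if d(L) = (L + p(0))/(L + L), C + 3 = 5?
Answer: 480249/4 ≈ 1.2006e+5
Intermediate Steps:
C = 2 (C = -3 + 5 = 2)
d(L) = (2 + L)/(2*L) (d(L) = (L + 2)/(L + L) = (2 + L)/((2*L)) = (2 + L)*(1/(2*L)) = (2 + L)/(2*L))
((13 + 8)*(-14 + V(C, d(-1))))² = ((13 + 8)*(-14 + ((½)*(2 - 1)/(-1) - 1*2)))² = (21*(-14 + ((½)*(-1)*1 - 2)))² = (21*(-14 + (-½ - 2)))² = (21*(-14 - 5/2))² = (21*(-33/2))² = (-693/2)² = 480249/4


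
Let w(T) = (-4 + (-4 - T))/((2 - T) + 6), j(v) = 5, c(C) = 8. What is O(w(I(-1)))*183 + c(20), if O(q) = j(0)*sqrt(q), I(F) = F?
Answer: 8 + 305*I*sqrt(7) ≈ 8.0 + 806.95*I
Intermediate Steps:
w(T) = (-8 - T)/(8 - T)
O(q) = 5*sqrt(q)
O(w(I(-1)))*183 + c(20) = (5*sqrt((8 - 1)/(-8 - 1)))*183 + 8 = (5*sqrt(7/(-9)))*183 + 8 = (5*sqrt(-1/9*7))*183 + 8 = (5*sqrt(-7/9))*183 + 8 = (5*(I*sqrt(7)/3))*183 + 8 = (5*I*sqrt(7)/3)*183 + 8 = 305*I*sqrt(7) + 8 = 8 + 305*I*sqrt(7)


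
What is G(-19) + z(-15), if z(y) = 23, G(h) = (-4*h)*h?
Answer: -1421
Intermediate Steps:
G(h) = -4*h²
G(-19) + z(-15) = -4*(-19)² + 23 = -4*361 + 23 = -1444 + 23 = -1421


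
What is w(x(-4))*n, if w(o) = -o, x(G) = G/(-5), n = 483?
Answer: -1932/5 ≈ -386.40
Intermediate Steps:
x(G) = -G/5 (x(G) = G*(-1/5) = -G/5)
w(x(-4))*n = -(-1)*(-4)/5*483 = -1*4/5*483 = -4/5*483 = -1932/5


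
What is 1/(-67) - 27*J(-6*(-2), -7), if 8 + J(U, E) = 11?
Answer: -5428/67 ≈ -81.015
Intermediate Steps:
J(U, E) = 3 (J(U, E) = -8 + 11 = 3)
1/(-67) - 27*J(-6*(-2), -7) = 1/(-67) - 27*3 = -1/67 - 81 = -5428/67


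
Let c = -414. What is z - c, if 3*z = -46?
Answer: 1196/3 ≈ 398.67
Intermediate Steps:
z = -46/3 (z = (⅓)*(-46) = -46/3 ≈ -15.333)
z - c = -46/3 - 1*(-414) = -46/3 + 414 = 1196/3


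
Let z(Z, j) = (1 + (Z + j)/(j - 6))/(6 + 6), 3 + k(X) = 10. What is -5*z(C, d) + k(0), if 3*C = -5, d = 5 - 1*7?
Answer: 1841/288 ≈ 6.3924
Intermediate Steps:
d = -2 (d = 5 - 7 = -2)
k(X) = 7 (k(X) = -3 + 10 = 7)
C = -5/3 (C = (1/3)*(-5) = -5/3 ≈ -1.6667)
z(Z, j) = 1/12 + (Z + j)/(12*(-6 + j)) (z(Z, j) = (1 + (Z + j)/(-6 + j))/12 = (1 + (Z + j)/(-6 + j))*(1/12) = 1/12 + (Z + j)/(12*(-6 + j)))
-5*z(C, d) + k(0) = -5*(-6 - 5/3 + 2*(-2))/(12*(-6 - 2)) + 7 = -5*(-6 - 5/3 - 4)/(12*(-8)) + 7 = -5*(-1)*(-35)/(12*8*3) + 7 = -5*35/288 + 7 = -175/288 + 7 = 1841/288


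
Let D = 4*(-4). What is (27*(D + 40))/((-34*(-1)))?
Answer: 324/17 ≈ 19.059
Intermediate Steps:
D = -16
(27*(D + 40))/((-34*(-1))) = (27*(-16 + 40))/((-34*(-1))) = (27*24)/34 = 648*(1/34) = 324/17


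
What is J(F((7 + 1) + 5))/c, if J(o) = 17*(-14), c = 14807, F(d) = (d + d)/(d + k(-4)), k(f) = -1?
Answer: -14/871 ≈ -0.016073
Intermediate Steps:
F(d) = 2*d/(-1 + d) (F(d) = (d + d)/(d - 1) = (2*d)/(-1 + d) = 2*d/(-1 + d))
J(o) = -238
J(F((7 + 1) + 5))/c = -238/14807 = -238*1/14807 = -14/871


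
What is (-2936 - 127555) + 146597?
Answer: 16106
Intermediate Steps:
(-2936 - 127555) + 146597 = -130491 + 146597 = 16106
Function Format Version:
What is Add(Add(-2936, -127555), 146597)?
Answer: 16106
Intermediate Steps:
Add(Add(-2936, -127555), 146597) = Add(-130491, 146597) = 16106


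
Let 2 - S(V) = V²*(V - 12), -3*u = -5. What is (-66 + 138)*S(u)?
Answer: 6632/3 ≈ 2210.7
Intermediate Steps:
u = 5/3 (u = -⅓*(-5) = 5/3 ≈ 1.6667)
S(V) = 2 - V²*(-12 + V) (S(V) = 2 - V²*(V - 12) = 2 - V²*(-12 + V))
(-66 + 138)*S(u) = (-66 + 138)*(2 - (5/3)³ + 12*(5/3)²) = 72*(2 - 1*125/27 + 12*(25/9)) = 72*(2 - 125/27 + 100/3) = 72*(829/27) = 6632/3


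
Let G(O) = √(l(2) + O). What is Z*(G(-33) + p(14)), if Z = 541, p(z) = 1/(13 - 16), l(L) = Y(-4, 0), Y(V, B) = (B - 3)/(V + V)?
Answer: -541/3 + 1623*I*√58/4 ≈ -180.33 + 3090.1*I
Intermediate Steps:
Y(V, B) = (-3 + B)/(2*V) (Y(V, B) = (-3 + B)/((2*V)) = (-3 + B)*(1/(2*V)) = (-3 + B)/(2*V))
l(L) = 3/8 (l(L) = (½)*(-3 + 0)/(-4) = (½)*(-¼)*(-3) = 3/8)
p(z) = -⅓ (p(z) = 1/(-3) = -⅓)
G(O) = √(3/8 + O)
Z*(G(-33) + p(14)) = 541*(√(6 + 16*(-33))/4 - ⅓) = 541*(√(6 - 528)/4 - ⅓) = 541*(√(-522)/4 - ⅓) = 541*((3*I*√58)/4 - ⅓) = 541*(3*I*√58/4 - ⅓) = 541*(-⅓ + 3*I*√58/4) = -541/3 + 1623*I*√58/4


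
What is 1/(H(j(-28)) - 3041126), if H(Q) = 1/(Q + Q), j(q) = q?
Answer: -56/170303057 ≈ -3.2883e-7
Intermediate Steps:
H(Q) = 1/(2*Q)
1/(H(j(-28)) - 3041126) = 1/((½)/(-28) - 3041126) = 1/((½)*(-1/28) - 3041126) = 1/(-1/56 - 3041126) = 1/(-170303057/56) = -56/170303057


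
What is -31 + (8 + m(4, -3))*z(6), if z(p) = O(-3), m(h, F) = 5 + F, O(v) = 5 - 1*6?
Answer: -41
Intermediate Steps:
O(v) = -1 (O(v) = 5 - 6 = -1)
z(p) = -1
-31 + (8 + m(4, -3))*z(6) = -31 + (8 + (5 - 3))*(-1) = -31 + (8 + 2)*(-1) = -31 + 10*(-1) = -31 - 10 = -41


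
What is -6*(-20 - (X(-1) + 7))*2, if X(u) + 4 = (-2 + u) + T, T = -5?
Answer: 180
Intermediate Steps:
X(u) = -11 + u (X(u) = -4 + ((-2 + u) - 5) = -4 + (-7 + u) = -11 + u)
-6*(-20 - (X(-1) + 7))*2 = -6*(-20 - ((-11 - 1) + 7))*2 = -6*(-20 - (-12 + 7))*2 = -6*(-20 - 1*(-5))*2 = -6*(-20 + 5)*2 = -6*(-15)*2 = 90*2 = 180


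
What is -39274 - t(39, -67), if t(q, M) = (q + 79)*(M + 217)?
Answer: -56974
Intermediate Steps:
t(q, M) = (79 + q)*(217 + M)
-39274 - t(39, -67) = -39274 - (17143 + 79*(-67) + 217*39 - 67*39) = -39274 - (17143 - 5293 + 8463 - 2613) = -39274 - 1*17700 = -39274 - 17700 = -56974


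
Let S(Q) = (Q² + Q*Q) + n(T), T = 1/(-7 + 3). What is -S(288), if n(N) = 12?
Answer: -165900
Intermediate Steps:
T = -¼ (T = 1/(-4) = -¼ ≈ -0.25000)
S(Q) = 12 + 2*Q² (S(Q) = (Q² + Q*Q) + 12 = (Q² + Q²) + 12 = 2*Q² + 12 = 12 + 2*Q²)
-S(288) = -(12 + 2*288²) = -(12 + 2*82944) = -(12 + 165888) = -1*165900 = -165900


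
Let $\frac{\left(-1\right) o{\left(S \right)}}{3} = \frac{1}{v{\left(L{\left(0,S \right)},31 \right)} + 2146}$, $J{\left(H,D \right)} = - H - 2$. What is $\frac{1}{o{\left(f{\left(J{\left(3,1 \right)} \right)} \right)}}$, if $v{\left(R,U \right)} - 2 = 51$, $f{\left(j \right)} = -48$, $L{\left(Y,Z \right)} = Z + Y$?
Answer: $-733$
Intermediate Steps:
$J{\left(H,D \right)} = -2 - H$
$L{\left(Y,Z \right)} = Y + Z$
$v{\left(R,U \right)} = 53$ ($v{\left(R,U \right)} = 2 + 51 = 53$)
$o{\left(S \right)} = - \frac{1}{733}$ ($o{\left(S \right)} = - \frac{3}{53 + 2146} = - \frac{3}{2199} = \left(-3\right) \frac{1}{2199} = - \frac{1}{733}$)
$\frac{1}{o{\left(f{\left(J{\left(3,1 \right)} \right)} \right)}} = \frac{1}{- \frac{1}{733}} = -733$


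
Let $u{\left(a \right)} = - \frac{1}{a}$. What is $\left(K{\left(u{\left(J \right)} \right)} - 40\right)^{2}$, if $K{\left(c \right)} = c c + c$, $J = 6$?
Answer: $\frac{2088025}{1296} \approx 1611.1$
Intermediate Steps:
$K{\left(c \right)} = c + c^{2}$ ($K{\left(c \right)} = c^{2} + c = c + c^{2}$)
$\left(K{\left(u{\left(J \right)} \right)} - 40\right)^{2} = \left(- \frac{1}{6} \left(1 - \frac{1}{6}\right) - 40\right)^{2} = \left(\left(-1\right) \frac{1}{6} \left(1 - \frac{1}{6}\right) - 40\right)^{2} = \left(- \frac{1 - \frac{1}{6}}{6} - 40\right)^{2} = \left(\left(- \frac{1}{6}\right) \frac{5}{6} - 40\right)^{2} = \left(- \frac{5}{36} - 40\right)^{2} = \left(- \frac{1445}{36}\right)^{2} = \frac{2088025}{1296}$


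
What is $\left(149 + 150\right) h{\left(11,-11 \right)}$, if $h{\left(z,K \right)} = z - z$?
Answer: $0$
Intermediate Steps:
$h{\left(z,K \right)} = 0$
$\left(149 + 150\right) h{\left(11,-11 \right)} = \left(149 + 150\right) 0 = 299 \cdot 0 = 0$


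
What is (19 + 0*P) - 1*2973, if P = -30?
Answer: -2954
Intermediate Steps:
(19 + 0*P) - 1*2973 = (19 + 0*(-30)) - 1*2973 = (19 + 0) - 2973 = 19 - 2973 = -2954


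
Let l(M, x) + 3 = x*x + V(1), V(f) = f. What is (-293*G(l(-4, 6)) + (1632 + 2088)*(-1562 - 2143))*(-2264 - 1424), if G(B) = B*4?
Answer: 50977188224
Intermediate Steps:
l(M, x) = -2 + x**2 (l(M, x) = -3 + (x*x + 1) = -3 + (x**2 + 1) = -3 + (1 + x**2) = -2 + x**2)
G(B) = 4*B
(-293*G(l(-4, 6)) + (1632 + 2088)*(-1562 - 2143))*(-2264 - 1424) = (-1172*(-2 + 6**2) + (1632 + 2088)*(-1562 - 2143))*(-2264 - 1424) = (-1172*(-2 + 36) + 3720*(-3705))*(-3688) = (-1172*34 - 13782600)*(-3688) = (-293*136 - 13782600)*(-3688) = (-39848 - 13782600)*(-3688) = -13822448*(-3688) = 50977188224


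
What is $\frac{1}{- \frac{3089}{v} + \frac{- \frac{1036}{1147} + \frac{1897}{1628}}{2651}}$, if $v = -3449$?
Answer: $\frac{461444013932}{413324979579} \approx 1.1164$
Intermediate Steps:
$\frac{1}{- \frac{3089}{v} + \frac{- \frac{1036}{1147} + \frac{1897}{1628}}{2651}} = \frac{1}{- \frac{3089}{-3449} + \frac{- \frac{1036}{1147} + \frac{1897}{1628}}{2651}} = \frac{1}{\left(-3089\right) \left(- \frac{1}{3449}\right) + \left(\left(-1036\right) \frac{1}{1147} + 1897 \cdot \frac{1}{1628}\right) \frac{1}{2651}} = \frac{1}{\frac{3089}{3449} + \left(- \frac{28}{31} + \frac{1897}{1628}\right) \frac{1}{2651}} = \frac{1}{\frac{3089}{3449} + \frac{13223}{50468} \cdot \frac{1}{2651}} = \frac{1}{\frac{3089}{3449} + \frac{13223}{133790668}} = \frac{1}{\frac{413324979579}{461444013932}} = \frac{461444013932}{413324979579}$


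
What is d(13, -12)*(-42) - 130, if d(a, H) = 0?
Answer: -130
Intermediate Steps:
d(13, -12)*(-42) - 130 = 0*(-42) - 130 = 0 - 130 = -130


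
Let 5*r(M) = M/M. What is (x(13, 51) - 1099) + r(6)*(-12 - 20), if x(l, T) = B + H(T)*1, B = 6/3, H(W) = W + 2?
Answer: -5252/5 ≈ -1050.4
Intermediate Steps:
H(W) = 2 + W
B = 2 (B = 6*(1/3) = 2)
x(l, T) = 4 + T (x(l, T) = 2 + (2 + T)*1 = 2 + (2 + T) = 4 + T)
r(M) = 1/5 (r(M) = (M/M)/5 = (1/5)*1 = 1/5)
(x(13, 51) - 1099) + r(6)*(-12 - 20) = ((4 + 51) - 1099) + (-12 - 20)/5 = (55 - 1099) + (1/5)*(-32) = -1044 - 32/5 = -5252/5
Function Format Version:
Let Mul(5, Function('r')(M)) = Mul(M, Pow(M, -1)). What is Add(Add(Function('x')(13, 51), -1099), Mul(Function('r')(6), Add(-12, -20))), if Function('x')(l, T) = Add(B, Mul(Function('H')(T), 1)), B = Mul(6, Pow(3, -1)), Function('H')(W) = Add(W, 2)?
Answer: Rational(-5252, 5) ≈ -1050.4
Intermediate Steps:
Function('H')(W) = Add(2, W)
B = 2 (B = Mul(6, Rational(1, 3)) = 2)
Function('x')(l, T) = Add(4, T) (Function('x')(l, T) = Add(2, Mul(Add(2, T), 1)) = Add(2, Add(2, T)) = Add(4, T))
Function('r')(M) = Rational(1, 5) (Function('r')(M) = Mul(Rational(1, 5), Mul(M, Pow(M, -1))) = Mul(Rational(1, 5), 1) = Rational(1, 5))
Add(Add(Function('x')(13, 51), -1099), Mul(Function('r')(6), Add(-12, -20))) = Add(Add(Add(4, 51), -1099), Mul(Rational(1, 5), Add(-12, -20))) = Add(Add(55, -1099), Mul(Rational(1, 5), -32)) = Add(-1044, Rational(-32, 5)) = Rational(-5252, 5)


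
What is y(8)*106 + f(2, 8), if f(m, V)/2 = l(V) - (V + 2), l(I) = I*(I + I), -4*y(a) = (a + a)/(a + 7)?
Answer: 3116/15 ≈ 207.73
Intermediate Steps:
y(a) = -a/(2*(7 + a)) (y(a) = -(a + a)/(4*(a + 7)) = -2*a/(4*(7 + a)) = -a/(2*(7 + a)))
l(I) = 2*I**2 (l(I) = I*(2*I) = 2*I**2)
f(m, V) = -4 - 2*V + 4*V**2 (f(m, V) = 2*(2*V**2 - (V + 2)) = 2*(2*V**2 - (2 + V)) = 2*(2*V**2 + (-2 - V)) = 2*(-2 - V + 2*V**2) = -4 - 2*V + 4*V**2)
y(8)*106 + f(2, 8) = -1*8/(14 + 2*8)*106 + (-4 - 2*8 + 4*8**2) = -1*8/(14 + 16)*106 + (-4 - 16 + 4*64) = -1*8/30*106 + (-4 - 16 + 256) = -1*8*1/30*106 + 236 = -4/15*106 + 236 = -424/15 + 236 = 3116/15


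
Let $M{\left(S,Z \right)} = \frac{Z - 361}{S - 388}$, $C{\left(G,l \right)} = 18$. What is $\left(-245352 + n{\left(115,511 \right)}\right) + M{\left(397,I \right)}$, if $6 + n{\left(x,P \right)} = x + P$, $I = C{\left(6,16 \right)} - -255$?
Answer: $- \frac{2202676}{9} \approx -2.4474 \cdot 10^{5}$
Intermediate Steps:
$I = 273$ ($I = 18 - -255 = 18 + 255 = 273$)
$M{\left(S,Z \right)} = \frac{-361 + Z}{-388 + S}$
$n{\left(x,P \right)} = -6 + P + x$ ($n{\left(x,P \right)} = -6 + \left(x + P\right) = -6 + \left(P + x\right) = -6 + P + x$)
$\left(-245352 + n{\left(115,511 \right)}\right) + M{\left(397,I \right)} = \left(-245352 + \left(-6 + 511 + 115\right)\right) + \frac{-361 + 273}{-388 + 397} = \left(-245352 + 620\right) + \frac{1}{9} \left(-88\right) = -244732 + \frac{1}{9} \left(-88\right) = -244732 - \frac{88}{9} = - \frac{2202676}{9}$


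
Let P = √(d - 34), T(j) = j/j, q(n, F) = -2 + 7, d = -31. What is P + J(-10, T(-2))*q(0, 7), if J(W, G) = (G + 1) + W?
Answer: -40 + I*√65 ≈ -40.0 + 8.0623*I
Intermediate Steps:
q(n, F) = 5
T(j) = 1
J(W, G) = 1 + G + W (J(W, G) = (1 + G) + W = 1 + G + W)
P = I*√65 (P = √(-31 - 34) = √(-65) = I*√65 ≈ 8.0623*I)
P + J(-10, T(-2))*q(0, 7) = I*√65 + (1 + 1 - 10)*5 = I*√65 - 8*5 = I*√65 - 40 = -40 + I*√65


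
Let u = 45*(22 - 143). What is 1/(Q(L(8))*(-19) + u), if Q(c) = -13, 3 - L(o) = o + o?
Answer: -1/5198 ≈ -0.00019238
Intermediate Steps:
L(o) = 3 - 2*o (L(o) = 3 - (o + o) = 3 - 2*o)
u = -5445 (u = 45*(-121) = -5445)
1/(Q(L(8))*(-19) + u) = 1/(-13*(-19) - 5445) = 1/(247 - 5445) = 1/(-5198) = -1/5198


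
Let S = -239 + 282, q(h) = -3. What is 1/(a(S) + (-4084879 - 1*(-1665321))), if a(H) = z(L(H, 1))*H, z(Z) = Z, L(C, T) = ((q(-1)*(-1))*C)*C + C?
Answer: -1/2179188 ≈ -4.5889e-7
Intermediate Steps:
S = 43
L(C, T) = C + 3*C² (L(C, T) = ((-3*(-1))*C)*C + C = (3*C)*C + C = 3*C² + C = C + 3*C²)
a(H) = H²*(1 + 3*H) (a(H) = (H*(1 + 3*H))*H = H²*(1 + 3*H))
1/(a(S) + (-4084879 - 1*(-1665321))) = 1/(43²*(1 + 3*43) + (-4084879 - 1*(-1665321))) = 1/(1849*(1 + 129) + (-4084879 + 1665321)) = 1/(1849*130 - 2419558) = 1/(240370 - 2419558) = 1/(-2179188) = -1/2179188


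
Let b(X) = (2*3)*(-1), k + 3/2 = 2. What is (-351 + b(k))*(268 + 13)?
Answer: -100317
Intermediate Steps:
k = ½ (k = -3/2 + 2 = ½ ≈ 0.50000)
b(X) = -6 (b(X) = 6*(-1) = -6)
(-351 + b(k))*(268 + 13) = (-351 - 6)*(268 + 13) = -357*281 = -100317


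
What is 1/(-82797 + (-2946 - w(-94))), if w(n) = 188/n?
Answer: -1/85741 ≈ -1.1663e-5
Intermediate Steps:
1/(-82797 + (-2946 - w(-94))) = 1/(-82797 + (-2946 - 188/(-94))) = 1/(-82797 + (-2946 - 188*(-1)/94)) = 1/(-82797 + (-2946 - 1*(-2))) = 1/(-82797 + (-2946 + 2)) = 1/(-82797 - 2944) = 1/(-85741) = -1/85741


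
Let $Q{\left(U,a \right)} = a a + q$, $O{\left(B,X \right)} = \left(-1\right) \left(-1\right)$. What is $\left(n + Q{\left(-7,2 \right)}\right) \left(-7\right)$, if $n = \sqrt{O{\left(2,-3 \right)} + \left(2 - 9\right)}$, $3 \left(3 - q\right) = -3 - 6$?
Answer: $-70 - 7 i \sqrt{6} \approx -70.0 - 17.146 i$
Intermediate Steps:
$O{\left(B,X \right)} = 1$
$q = 6$ ($q = 3 - \frac{-3 - 6}{3} = 3 - -3 = 3 + 3 = 6$)
$Q{\left(U,a \right)} = 6 + a^{2}$ ($Q{\left(U,a \right)} = a a + 6 = a^{2} + 6 = 6 + a^{2}$)
$n = i \sqrt{6}$ ($n = \sqrt{1 + \left(2 - 9\right)} = \sqrt{1 - 7} = \sqrt{-6} = i \sqrt{6} \approx 2.4495 i$)
$\left(n + Q{\left(-7,2 \right)}\right) \left(-7\right) = \left(i \sqrt{6} + \left(6 + 2^{2}\right)\right) \left(-7\right) = \left(i \sqrt{6} + \left(6 + 4\right)\right) \left(-7\right) = \left(i \sqrt{6} + 10\right) \left(-7\right) = \left(10 + i \sqrt{6}\right) \left(-7\right) = -70 - 7 i \sqrt{6}$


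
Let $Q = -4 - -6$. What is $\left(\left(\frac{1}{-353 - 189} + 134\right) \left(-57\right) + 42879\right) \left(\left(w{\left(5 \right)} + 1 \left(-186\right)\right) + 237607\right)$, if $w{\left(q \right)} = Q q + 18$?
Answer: $\frac{4535437127871}{542} \approx 8.368 \cdot 10^{9}$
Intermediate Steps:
$Q = 2$ ($Q = -4 + 6 = 2$)
$w{\left(q \right)} = 18 + 2 q$ ($w{\left(q \right)} = 2 q + 18 = 18 + 2 q$)
$\left(\left(\frac{1}{-353 - 189} + 134\right) \left(-57\right) + 42879\right) \left(\left(w{\left(5 \right)} + 1 \left(-186\right)\right) + 237607\right) = \left(\left(\frac{1}{-353 - 189} + 134\right) \left(-57\right) + 42879\right) \left(\left(\left(18 + 2 \cdot 5\right) + 1 \left(-186\right)\right) + 237607\right) = \left(\left(\frac{1}{-542} + 134\right) \left(-57\right) + 42879\right) \left(\left(\left(18 + 10\right) - 186\right) + 237607\right) = \left(\left(- \frac{1}{542} + 134\right) \left(-57\right) + 42879\right) \left(\left(28 - 186\right) + 237607\right) = \left(\frac{72627}{542} \left(-57\right) + 42879\right) \left(-158 + 237607\right) = \left(- \frac{4139739}{542} + 42879\right) 237449 = \frac{19100679}{542} \cdot 237449 = \frac{4535437127871}{542}$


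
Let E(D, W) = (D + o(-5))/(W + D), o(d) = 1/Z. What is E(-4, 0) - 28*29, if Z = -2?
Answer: -6487/8 ≈ -810.88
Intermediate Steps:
o(d) = -1/2 (o(d) = 1/(-2) = -1/2)
E(D, W) = (-1/2 + D)/(D + W) (E(D, W) = (D - 1/2)/(W + D) = (-1/2 + D)/(D + W))
E(-4, 0) - 28*29 = (-1/2 - 4)/(-4 + 0) - 28*29 = -9/2/(-4) - 812 = -1/4*(-9/2) - 812 = 9/8 - 812 = -6487/8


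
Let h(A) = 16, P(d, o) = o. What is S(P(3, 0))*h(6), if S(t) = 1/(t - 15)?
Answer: -16/15 ≈ -1.0667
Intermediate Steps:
S(t) = 1/(-15 + t)
S(P(3, 0))*h(6) = 16/(-15 + 0) = 16/(-15) = -1/15*16 = -16/15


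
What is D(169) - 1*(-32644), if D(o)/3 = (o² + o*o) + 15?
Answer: 204055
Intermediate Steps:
D(o) = 45 + 6*o² (D(o) = 3*((o² + o*o) + 15) = 3*((o² + o²) + 15) = 3*(2*o² + 15) = 3*(15 + 2*o²) = 45 + 6*o²)
D(169) - 1*(-32644) = (45 + 6*169²) - 1*(-32644) = (45 + 6*28561) + 32644 = (45 + 171366) + 32644 = 171411 + 32644 = 204055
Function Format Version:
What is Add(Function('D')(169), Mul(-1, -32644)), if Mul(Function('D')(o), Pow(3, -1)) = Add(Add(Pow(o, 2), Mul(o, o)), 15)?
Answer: 204055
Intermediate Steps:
Function('D')(o) = Add(45, Mul(6, Pow(o, 2))) (Function('D')(o) = Mul(3, Add(Add(Pow(o, 2), Mul(o, o)), 15)) = Mul(3, Add(Add(Pow(o, 2), Pow(o, 2)), 15)) = Mul(3, Add(Mul(2, Pow(o, 2)), 15)) = Mul(3, Add(15, Mul(2, Pow(o, 2)))) = Add(45, Mul(6, Pow(o, 2))))
Add(Function('D')(169), Mul(-1, -32644)) = Add(Add(45, Mul(6, Pow(169, 2))), Mul(-1, -32644)) = Add(Add(45, Mul(6, 28561)), 32644) = Add(Add(45, 171366), 32644) = Add(171411, 32644) = 204055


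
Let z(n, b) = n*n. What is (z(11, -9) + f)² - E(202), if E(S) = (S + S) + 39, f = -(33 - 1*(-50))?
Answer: 1001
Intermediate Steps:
z(n, b) = n²
f = -83 (f = -(33 + 50) = -1*83 = -83)
E(S) = 39 + 2*S (E(S) = 2*S + 39 = 39 + 2*S)
(z(11, -9) + f)² - E(202) = (11² - 83)² - (39 + 2*202) = (121 - 83)² - (39 + 404) = 38² - 1*443 = 1444 - 443 = 1001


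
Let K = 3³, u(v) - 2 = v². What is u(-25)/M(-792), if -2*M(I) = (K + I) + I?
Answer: 418/519 ≈ 0.80540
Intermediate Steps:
u(v) = 2 + v²
K = 27
M(I) = -27/2 - I (M(I) = -((27 + I) + I)/2 = -(27 + 2*I)/2 = -27/2 - I)
u(-25)/M(-792) = (2 + (-25)²)/(-27/2 - 1*(-792)) = (2 + 625)/(-27/2 + 792) = 627/(1557/2) = 627*(2/1557) = 418/519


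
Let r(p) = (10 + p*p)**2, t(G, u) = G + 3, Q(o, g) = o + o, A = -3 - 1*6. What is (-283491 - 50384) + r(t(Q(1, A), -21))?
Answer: -332650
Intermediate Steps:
A = -9 (A = -3 - 6 = -9)
Q(o, g) = 2*o
t(G, u) = 3 + G
r(p) = (10 + p**2)**2
(-283491 - 50384) + r(t(Q(1, A), -21)) = (-283491 - 50384) + (10 + (3 + 2*1)**2)**2 = -333875 + (10 + (3 + 2)**2)**2 = -333875 + (10 + 5**2)**2 = -333875 + (10 + 25)**2 = -333875 + 35**2 = -333875 + 1225 = -332650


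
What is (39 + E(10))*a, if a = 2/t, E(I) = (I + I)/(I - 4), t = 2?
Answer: 127/3 ≈ 42.333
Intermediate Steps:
E(I) = 2*I/(-4 + I) (E(I) = (2*I)/(-4 + I) = 2*I/(-4 + I))
a = 1 (a = 2/2 = (1/2)*2 = 1)
(39 + E(10))*a = (39 + 2*10/(-4 + 10))*1 = (39 + 2*10/6)*1 = (39 + 2*10*(1/6))*1 = (39 + 10/3)*1 = (127/3)*1 = 127/3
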